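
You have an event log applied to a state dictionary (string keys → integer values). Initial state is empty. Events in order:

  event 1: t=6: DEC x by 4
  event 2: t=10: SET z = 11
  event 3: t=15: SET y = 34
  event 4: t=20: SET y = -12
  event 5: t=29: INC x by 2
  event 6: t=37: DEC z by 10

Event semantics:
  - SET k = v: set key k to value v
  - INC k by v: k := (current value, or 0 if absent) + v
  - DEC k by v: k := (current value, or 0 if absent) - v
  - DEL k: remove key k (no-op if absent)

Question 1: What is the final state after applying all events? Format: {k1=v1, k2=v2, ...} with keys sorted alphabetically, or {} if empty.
Answer: {x=-2, y=-12, z=1}

Derivation:
  after event 1 (t=6: DEC x by 4): {x=-4}
  after event 2 (t=10: SET z = 11): {x=-4, z=11}
  after event 3 (t=15: SET y = 34): {x=-4, y=34, z=11}
  after event 4 (t=20: SET y = -12): {x=-4, y=-12, z=11}
  after event 5 (t=29: INC x by 2): {x=-2, y=-12, z=11}
  after event 6 (t=37: DEC z by 10): {x=-2, y=-12, z=1}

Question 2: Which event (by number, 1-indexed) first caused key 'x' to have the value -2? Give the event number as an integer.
Answer: 5

Derivation:
Looking for first event where x becomes -2:
  event 1: x = -4
  event 2: x = -4
  event 3: x = -4
  event 4: x = -4
  event 5: x -4 -> -2  <-- first match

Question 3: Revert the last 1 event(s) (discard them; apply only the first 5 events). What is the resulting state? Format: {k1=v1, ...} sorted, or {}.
Answer: {x=-2, y=-12, z=11}

Derivation:
Keep first 5 events (discard last 1):
  after event 1 (t=6: DEC x by 4): {x=-4}
  after event 2 (t=10: SET z = 11): {x=-4, z=11}
  after event 3 (t=15: SET y = 34): {x=-4, y=34, z=11}
  after event 4 (t=20: SET y = -12): {x=-4, y=-12, z=11}
  after event 5 (t=29: INC x by 2): {x=-2, y=-12, z=11}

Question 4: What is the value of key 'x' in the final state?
Answer: -2

Derivation:
Track key 'x' through all 6 events:
  event 1 (t=6: DEC x by 4): x (absent) -> -4
  event 2 (t=10: SET z = 11): x unchanged
  event 3 (t=15: SET y = 34): x unchanged
  event 4 (t=20: SET y = -12): x unchanged
  event 5 (t=29: INC x by 2): x -4 -> -2
  event 6 (t=37: DEC z by 10): x unchanged
Final: x = -2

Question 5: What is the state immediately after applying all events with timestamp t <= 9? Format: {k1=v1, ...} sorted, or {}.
Apply events with t <= 9 (1 events):
  after event 1 (t=6: DEC x by 4): {x=-4}

Answer: {x=-4}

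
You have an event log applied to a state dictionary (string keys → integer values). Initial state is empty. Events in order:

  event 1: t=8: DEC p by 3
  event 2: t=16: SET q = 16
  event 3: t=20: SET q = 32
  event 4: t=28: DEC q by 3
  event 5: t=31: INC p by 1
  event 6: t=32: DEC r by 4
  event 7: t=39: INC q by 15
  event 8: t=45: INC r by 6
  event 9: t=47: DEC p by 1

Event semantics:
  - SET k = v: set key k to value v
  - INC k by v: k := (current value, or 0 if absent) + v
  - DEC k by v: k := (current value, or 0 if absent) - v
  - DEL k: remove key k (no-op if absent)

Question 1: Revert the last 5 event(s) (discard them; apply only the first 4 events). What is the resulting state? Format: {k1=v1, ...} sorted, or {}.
Answer: {p=-3, q=29}

Derivation:
Keep first 4 events (discard last 5):
  after event 1 (t=8: DEC p by 3): {p=-3}
  after event 2 (t=16: SET q = 16): {p=-3, q=16}
  after event 3 (t=20: SET q = 32): {p=-3, q=32}
  after event 4 (t=28: DEC q by 3): {p=-3, q=29}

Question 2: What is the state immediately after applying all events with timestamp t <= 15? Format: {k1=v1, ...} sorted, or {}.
Apply events with t <= 15 (1 events):
  after event 1 (t=8: DEC p by 3): {p=-3}

Answer: {p=-3}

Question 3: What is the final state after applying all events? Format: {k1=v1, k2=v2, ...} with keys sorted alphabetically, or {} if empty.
  after event 1 (t=8: DEC p by 3): {p=-3}
  after event 2 (t=16: SET q = 16): {p=-3, q=16}
  after event 3 (t=20: SET q = 32): {p=-3, q=32}
  after event 4 (t=28: DEC q by 3): {p=-3, q=29}
  after event 5 (t=31: INC p by 1): {p=-2, q=29}
  after event 6 (t=32: DEC r by 4): {p=-2, q=29, r=-4}
  after event 7 (t=39: INC q by 15): {p=-2, q=44, r=-4}
  after event 8 (t=45: INC r by 6): {p=-2, q=44, r=2}
  after event 9 (t=47: DEC p by 1): {p=-3, q=44, r=2}

Answer: {p=-3, q=44, r=2}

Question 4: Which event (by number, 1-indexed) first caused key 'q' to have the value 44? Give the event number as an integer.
Looking for first event where q becomes 44:
  event 2: q = 16
  event 3: q = 32
  event 4: q = 29
  event 5: q = 29
  event 6: q = 29
  event 7: q 29 -> 44  <-- first match

Answer: 7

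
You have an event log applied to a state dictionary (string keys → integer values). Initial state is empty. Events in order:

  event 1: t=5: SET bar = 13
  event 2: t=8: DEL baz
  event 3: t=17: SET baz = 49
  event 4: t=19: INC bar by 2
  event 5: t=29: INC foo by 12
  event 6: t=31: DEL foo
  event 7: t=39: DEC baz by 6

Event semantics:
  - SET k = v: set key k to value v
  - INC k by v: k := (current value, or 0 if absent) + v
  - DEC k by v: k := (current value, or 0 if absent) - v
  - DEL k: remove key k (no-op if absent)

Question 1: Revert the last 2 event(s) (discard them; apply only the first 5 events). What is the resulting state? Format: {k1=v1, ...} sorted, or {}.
Answer: {bar=15, baz=49, foo=12}

Derivation:
Keep first 5 events (discard last 2):
  after event 1 (t=5: SET bar = 13): {bar=13}
  after event 2 (t=8: DEL baz): {bar=13}
  after event 3 (t=17: SET baz = 49): {bar=13, baz=49}
  after event 4 (t=19: INC bar by 2): {bar=15, baz=49}
  after event 5 (t=29: INC foo by 12): {bar=15, baz=49, foo=12}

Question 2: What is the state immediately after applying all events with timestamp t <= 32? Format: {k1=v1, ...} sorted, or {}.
Apply events with t <= 32 (6 events):
  after event 1 (t=5: SET bar = 13): {bar=13}
  after event 2 (t=8: DEL baz): {bar=13}
  after event 3 (t=17: SET baz = 49): {bar=13, baz=49}
  after event 4 (t=19: INC bar by 2): {bar=15, baz=49}
  after event 5 (t=29: INC foo by 12): {bar=15, baz=49, foo=12}
  after event 6 (t=31: DEL foo): {bar=15, baz=49}

Answer: {bar=15, baz=49}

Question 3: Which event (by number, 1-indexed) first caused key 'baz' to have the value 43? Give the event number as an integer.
Answer: 7

Derivation:
Looking for first event where baz becomes 43:
  event 3: baz = 49
  event 4: baz = 49
  event 5: baz = 49
  event 6: baz = 49
  event 7: baz 49 -> 43  <-- first match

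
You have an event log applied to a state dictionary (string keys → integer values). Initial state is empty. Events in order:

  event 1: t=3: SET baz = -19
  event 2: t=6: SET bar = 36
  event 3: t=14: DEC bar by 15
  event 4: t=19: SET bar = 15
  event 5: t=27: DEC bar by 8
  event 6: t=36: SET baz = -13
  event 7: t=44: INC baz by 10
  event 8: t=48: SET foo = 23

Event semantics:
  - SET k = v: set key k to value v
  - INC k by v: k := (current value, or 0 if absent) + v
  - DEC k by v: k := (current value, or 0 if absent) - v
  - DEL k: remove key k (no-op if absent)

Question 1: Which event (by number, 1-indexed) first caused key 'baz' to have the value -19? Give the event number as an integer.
Answer: 1

Derivation:
Looking for first event where baz becomes -19:
  event 1: baz (absent) -> -19  <-- first match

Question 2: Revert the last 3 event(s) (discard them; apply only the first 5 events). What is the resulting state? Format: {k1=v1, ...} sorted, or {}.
Keep first 5 events (discard last 3):
  after event 1 (t=3: SET baz = -19): {baz=-19}
  after event 2 (t=6: SET bar = 36): {bar=36, baz=-19}
  after event 3 (t=14: DEC bar by 15): {bar=21, baz=-19}
  after event 4 (t=19: SET bar = 15): {bar=15, baz=-19}
  after event 5 (t=27: DEC bar by 8): {bar=7, baz=-19}

Answer: {bar=7, baz=-19}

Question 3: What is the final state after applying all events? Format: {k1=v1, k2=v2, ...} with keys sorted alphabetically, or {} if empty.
Answer: {bar=7, baz=-3, foo=23}

Derivation:
  after event 1 (t=3: SET baz = -19): {baz=-19}
  after event 2 (t=6: SET bar = 36): {bar=36, baz=-19}
  after event 3 (t=14: DEC bar by 15): {bar=21, baz=-19}
  after event 4 (t=19: SET bar = 15): {bar=15, baz=-19}
  after event 5 (t=27: DEC bar by 8): {bar=7, baz=-19}
  after event 6 (t=36: SET baz = -13): {bar=7, baz=-13}
  after event 7 (t=44: INC baz by 10): {bar=7, baz=-3}
  after event 8 (t=48: SET foo = 23): {bar=7, baz=-3, foo=23}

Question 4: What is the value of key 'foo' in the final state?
Track key 'foo' through all 8 events:
  event 1 (t=3: SET baz = -19): foo unchanged
  event 2 (t=6: SET bar = 36): foo unchanged
  event 3 (t=14: DEC bar by 15): foo unchanged
  event 4 (t=19: SET bar = 15): foo unchanged
  event 5 (t=27: DEC bar by 8): foo unchanged
  event 6 (t=36: SET baz = -13): foo unchanged
  event 7 (t=44: INC baz by 10): foo unchanged
  event 8 (t=48: SET foo = 23): foo (absent) -> 23
Final: foo = 23

Answer: 23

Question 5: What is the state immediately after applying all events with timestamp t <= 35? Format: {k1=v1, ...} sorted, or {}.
Answer: {bar=7, baz=-19}

Derivation:
Apply events with t <= 35 (5 events):
  after event 1 (t=3: SET baz = -19): {baz=-19}
  after event 2 (t=6: SET bar = 36): {bar=36, baz=-19}
  after event 3 (t=14: DEC bar by 15): {bar=21, baz=-19}
  after event 4 (t=19: SET bar = 15): {bar=15, baz=-19}
  after event 5 (t=27: DEC bar by 8): {bar=7, baz=-19}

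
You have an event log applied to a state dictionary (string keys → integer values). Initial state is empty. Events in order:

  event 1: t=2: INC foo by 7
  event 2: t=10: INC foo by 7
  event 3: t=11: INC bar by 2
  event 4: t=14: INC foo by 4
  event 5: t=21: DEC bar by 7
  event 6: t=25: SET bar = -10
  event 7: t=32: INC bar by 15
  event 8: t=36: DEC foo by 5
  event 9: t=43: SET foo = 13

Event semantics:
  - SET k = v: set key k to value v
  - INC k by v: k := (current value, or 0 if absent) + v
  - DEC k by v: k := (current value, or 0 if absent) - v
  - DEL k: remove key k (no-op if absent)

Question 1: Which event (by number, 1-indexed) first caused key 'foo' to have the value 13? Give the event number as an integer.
Looking for first event where foo becomes 13:
  event 1: foo = 7
  event 2: foo = 14
  event 3: foo = 14
  event 4: foo = 18
  event 5: foo = 18
  event 6: foo = 18
  event 7: foo = 18
  event 8: foo 18 -> 13  <-- first match

Answer: 8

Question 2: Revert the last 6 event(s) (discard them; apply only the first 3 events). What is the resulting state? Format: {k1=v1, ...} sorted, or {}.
Keep first 3 events (discard last 6):
  after event 1 (t=2: INC foo by 7): {foo=7}
  after event 2 (t=10: INC foo by 7): {foo=14}
  after event 3 (t=11: INC bar by 2): {bar=2, foo=14}

Answer: {bar=2, foo=14}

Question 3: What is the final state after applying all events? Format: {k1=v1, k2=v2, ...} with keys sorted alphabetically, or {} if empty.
Answer: {bar=5, foo=13}

Derivation:
  after event 1 (t=2: INC foo by 7): {foo=7}
  after event 2 (t=10: INC foo by 7): {foo=14}
  after event 3 (t=11: INC bar by 2): {bar=2, foo=14}
  after event 4 (t=14: INC foo by 4): {bar=2, foo=18}
  after event 5 (t=21: DEC bar by 7): {bar=-5, foo=18}
  after event 6 (t=25: SET bar = -10): {bar=-10, foo=18}
  after event 7 (t=32: INC bar by 15): {bar=5, foo=18}
  after event 8 (t=36: DEC foo by 5): {bar=5, foo=13}
  after event 9 (t=43: SET foo = 13): {bar=5, foo=13}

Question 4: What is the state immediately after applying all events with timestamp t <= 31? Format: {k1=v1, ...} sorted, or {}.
Answer: {bar=-10, foo=18}

Derivation:
Apply events with t <= 31 (6 events):
  after event 1 (t=2: INC foo by 7): {foo=7}
  after event 2 (t=10: INC foo by 7): {foo=14}
  after event 3 (t=11: INC bar by 2): {bar=2, foo=14}
  after event 4 (t=14: INC foo by 4): {bar=2, foo=18}
  after event 5 (t=21: DEC bar by 7): {bar=-5, foo=18}
  after event 6 (t=25: SET bar = -10): {bar=-10, foo=18}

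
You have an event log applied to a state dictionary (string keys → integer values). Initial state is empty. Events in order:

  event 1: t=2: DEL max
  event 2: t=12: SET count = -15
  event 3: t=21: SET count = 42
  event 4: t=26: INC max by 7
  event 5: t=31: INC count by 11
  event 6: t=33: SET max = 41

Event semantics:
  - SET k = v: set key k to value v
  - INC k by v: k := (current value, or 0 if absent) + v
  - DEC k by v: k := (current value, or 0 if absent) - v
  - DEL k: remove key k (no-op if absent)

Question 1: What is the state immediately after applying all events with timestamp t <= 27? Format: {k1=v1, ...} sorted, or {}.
Apply events with t <= 27 (4 events):
  after event 1 (t=2: DEL max): {}
  after event 2 (t=12: SET count = -15): {count=-15}
  after event 3 (t=21: SET count = 42): {count=42}
  after event 4 (t=26: INC max by 7): {count=42, max=7}

Answer: {count=42, max=7}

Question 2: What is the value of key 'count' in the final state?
Answer: 53

Derivation:
Track key 'count' through all 6 events:
  event 1 (t=2: DEL max): count unchanged
  event 2 (t=12: SET count = -15): count (absent) -> -15
  event 3 (t=21: SET count = 42): count -15 -> 42
  event 4 (t=26: INC max by 7): count unchanged
  event 5 (t=31: INC count by 11): count 42 -> 53
  event 6 (t=33: SET max = 41): count unchanged
Final: count = 53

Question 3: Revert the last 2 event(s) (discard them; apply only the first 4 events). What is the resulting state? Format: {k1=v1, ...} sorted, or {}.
Keep first 4 events (discard last 2):
  after event 1 (t=2: DEL max): {}
  after event 2 (t=12: SET count = -15): {count=-15}
  after event 3 (t=21: SET count = 42): {count=42}
  after event 4 (t=26: INC max by 7): {count=42, max=7}

Answer: {count=42, max=7}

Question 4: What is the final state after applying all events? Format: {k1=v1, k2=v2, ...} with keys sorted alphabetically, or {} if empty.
  after event 1 (t=2: DEL max): {}
  after event 2 (t=12: SET count = -15): {count=-15}
  after event 3 (t=21: SET count = 42): {count=42}
  after event 4 (t=26: INC max by 7): {count=42, max=7}
  after event 5 (t=31: INC count by 11): {count=53, max=7}
  after event 6 (t=33: SET max = 41): {count=53, max=41}

Answer: {count=53, max=41}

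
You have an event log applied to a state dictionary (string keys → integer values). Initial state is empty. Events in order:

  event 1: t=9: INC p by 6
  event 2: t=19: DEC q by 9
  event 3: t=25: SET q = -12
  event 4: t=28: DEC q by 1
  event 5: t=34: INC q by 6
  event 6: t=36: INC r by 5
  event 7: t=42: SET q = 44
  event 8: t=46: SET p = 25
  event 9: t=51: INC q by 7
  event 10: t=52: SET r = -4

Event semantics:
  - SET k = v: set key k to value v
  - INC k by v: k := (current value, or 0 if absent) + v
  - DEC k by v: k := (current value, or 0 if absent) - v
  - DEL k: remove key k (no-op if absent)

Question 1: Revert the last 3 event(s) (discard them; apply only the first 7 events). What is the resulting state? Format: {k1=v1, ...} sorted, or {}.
Answer: {p=6, q=44, r=5}

Derivation:
Keep first 7 events (discard last 3):
  after event 1 (t=9: INC p by 6): {p=6}
  after event 2 (t=19: DEC q by 9): {p=6, q=-9}
  after event 3 (t=25: SET q = -12): {p=6, q=-12}
  after event 4 (t=28: DEC q by 1): {p=6, q=-13}
  after event 5 (t=34: INC q by 6): {p=6, q=-7}
  after event 6 (t=36: INC r by 5): {p=6, q=-7, r=5}
  after event 7 (t=42: SET q = 44): {p=6, q=44, r=5}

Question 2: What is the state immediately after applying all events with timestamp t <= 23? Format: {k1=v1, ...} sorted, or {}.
Answer: {p=6, q=-9}

Derivation:
Apply events with t <= 23 (2 events):
  after event 1 (t=9: INC p by 6): {p=6}
  after event 2 (t=19: DEC q by 9): {p=6, q=-9}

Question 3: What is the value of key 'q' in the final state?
Track key 'q' through all 10 events:
  event 1 (t=9: INC p by 6): q unchanged
  event 2 (t=19: DEC q by 9): q (absent) -> -9
  event 3 (t=25: SET q = -12): q -9 -> -12
  event 4 (t=28: DEC q by 1): q -12 -> -13
  event 5 (t=34: INC q by 6): q -13 -> -7
  event 6 (t=36: INC r by 5): q unchanged
  event 7 (t=42: SET q = 44): q -7 -> 44
  event 8 (t=46: SET p = 25): q unchanged
  event 9 (t=51: INC q by 7): q 44 -> 51
  event 10 (t=52: SET r = -4): q unchanged
Final: q = 51

Answer: 51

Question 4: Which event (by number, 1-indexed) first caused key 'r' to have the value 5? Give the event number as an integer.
Answer: 6

Derivation:
Looking for first event where r becomes 5:
  event 6: r (absent) -> 5  <-- first match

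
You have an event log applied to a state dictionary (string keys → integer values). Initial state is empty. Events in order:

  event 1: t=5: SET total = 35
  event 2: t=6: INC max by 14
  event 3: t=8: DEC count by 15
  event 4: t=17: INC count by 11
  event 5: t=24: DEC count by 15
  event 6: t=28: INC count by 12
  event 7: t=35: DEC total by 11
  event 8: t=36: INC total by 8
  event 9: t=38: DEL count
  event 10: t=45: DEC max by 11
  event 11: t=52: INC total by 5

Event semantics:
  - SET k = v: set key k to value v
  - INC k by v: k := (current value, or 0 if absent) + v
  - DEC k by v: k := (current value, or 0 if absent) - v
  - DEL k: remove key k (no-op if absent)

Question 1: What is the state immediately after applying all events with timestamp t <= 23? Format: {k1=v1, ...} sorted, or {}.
Apply events with t <= 23 (4 events):
  after event 1 (t=5: SET total = 35): {total=35}
  after event 2 (t=6: INC max by 14): {max=14, total=35}
  after event 3 (t=8: DEC count by 15): {count=-15, max=14, total=35}
  after event 4 (t=17: INC count by 11): {count=-4, max=14, total=35}

Answer: {count=-4, max=14, total=35}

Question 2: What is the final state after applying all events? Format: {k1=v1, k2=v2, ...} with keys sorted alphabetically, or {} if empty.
Answer: {max=3, total=37}

Derivation:
  after event 1 (t=5: SET total = 35): {total=35}
  after event 2 (t=6: INC max by 14): {max=14, total=35}
  after event 3 (t=8: DEC count by 15): {count=-15, max=14, total=35}
  after event 4 (t=17: INC count by 11): {count=-4, max=14, total=35}
  after event 5 (t=24: DEC count by 15): {count=-19, max=14, total=35}
  after event 6 (t=28: INC count by 12): {count=-7, max=14, total=35}
  after event 7 (t=35: DEC total by 11): {count=-7, max=14, total=24}
  after event 8 (t=36: INC total by 8): {count=-7, max=14, total=32}
  after event 9 (t=38: DEL count): {max=14, total=32}
  after event 10 (t=45: DEC max by 11): {max=3, total=32}
  after event 11 (t=52: INC total by 5): {max=3, total=37}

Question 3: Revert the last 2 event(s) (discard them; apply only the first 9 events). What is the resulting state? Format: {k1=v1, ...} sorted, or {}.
Answer: {max=14, total=32}

Derivation:
Keep first 9 events (discard last 2):
  after event 1 (t=5: SET total = 35): {total=35}
  after event 2 (t=6: INC max by 14): {max=14, total=35}
  after event 3 (t=8: DEC count by 15): {count=-15, max=14, total=35}
  after event 4 (t=17: INC count by 11): {count=-4, max=14, total=35}
  after event 5 (t=24: DEC count by 15): {count=-19, max=14, total=35}
  after event 6 (t=28: INC count by 12): {count=-7, max=14, total=35}
  after event 7 (t=35: DEC total by 11): {count=-7, max=14, total=24}
  after event 8 (t=36: INC total by 8): {count=-7, max=14, total=32}
  after event 9 (t=38: DEL count): {max=14, total=32}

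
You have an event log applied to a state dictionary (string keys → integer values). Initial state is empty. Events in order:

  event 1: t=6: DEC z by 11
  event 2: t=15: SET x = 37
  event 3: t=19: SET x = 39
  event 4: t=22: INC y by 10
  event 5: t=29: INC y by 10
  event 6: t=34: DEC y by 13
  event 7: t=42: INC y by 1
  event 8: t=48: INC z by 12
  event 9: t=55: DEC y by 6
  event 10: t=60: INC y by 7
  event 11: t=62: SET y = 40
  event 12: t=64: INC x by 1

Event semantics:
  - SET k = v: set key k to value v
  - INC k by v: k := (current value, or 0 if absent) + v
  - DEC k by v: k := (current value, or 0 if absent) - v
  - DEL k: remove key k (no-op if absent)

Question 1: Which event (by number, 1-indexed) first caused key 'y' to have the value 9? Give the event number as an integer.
Answer: 10

Derivation:
Looking for first event where y becomes 9:
  event 4: y = 10
  event 5: y = 20
  event 6: y = 7
  event 7: y = 8
  event 8: y = 8
  event 9: y = 2
  event 10: y 2 -> 9  <-- first match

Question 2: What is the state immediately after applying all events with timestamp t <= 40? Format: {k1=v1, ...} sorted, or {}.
Answer: {x=39, y=7, z=-11}

Derivation:
Apply events with t <= 40 (6 events):
  after event 1 (t=6: DEC z by 11): {z=-11}
  after event 2 (t=15: SET x = 37): {x=37, z=-11}
  after event 3 (t=19: SET x = 39): {x=39, z=-11}
  after event 4 (t=22: INC y by 10): {x=39, y=10, z=-11}
  after event 5 (t=29: INC y by 10): {x=39, y=20, z=-11}
  after event 6 (t=34: DEC y by 13): {x=39, y=7, z=-11}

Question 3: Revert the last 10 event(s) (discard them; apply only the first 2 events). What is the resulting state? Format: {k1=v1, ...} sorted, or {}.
Answer: {x=37, z=-11}

Derivation:
Keep first 2 events (discard last 10):
  after event 1 (t=6: DEC z by 11): {z=-11}
  after event 2 (t=15: SET x = 37): {x=37, z=-11}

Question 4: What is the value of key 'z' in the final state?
Track key 'z' through all 12 events:
  event 1 (t=6: DEC z by 11): z (absent) -> -11
  event 2 (t=15: SET x = 37): z unchanged
  event 3 (t=19: SET x = 39): z unchanged
  event 4 (t=22: INC y by 10): z unchanged
  event 5 (t=29: INC y by 10): z unchanged
  event 6 (t=34: DEC y by 13): z unchanged
  event 7 (t=42: INC y by 1): z unchanged
  event 8 (t=48: INC z by 12): z -11 -> 1
  event 9 (t=55: DEC y by 6): z unchanged
  event 10 (t=60: INC y by 7): z unchanged
  event 11 (t=62: SET y = 40): z unchanged
  event 12 (t=64: INC x by 1): z unchanged
Final: z = 1

Answer: 1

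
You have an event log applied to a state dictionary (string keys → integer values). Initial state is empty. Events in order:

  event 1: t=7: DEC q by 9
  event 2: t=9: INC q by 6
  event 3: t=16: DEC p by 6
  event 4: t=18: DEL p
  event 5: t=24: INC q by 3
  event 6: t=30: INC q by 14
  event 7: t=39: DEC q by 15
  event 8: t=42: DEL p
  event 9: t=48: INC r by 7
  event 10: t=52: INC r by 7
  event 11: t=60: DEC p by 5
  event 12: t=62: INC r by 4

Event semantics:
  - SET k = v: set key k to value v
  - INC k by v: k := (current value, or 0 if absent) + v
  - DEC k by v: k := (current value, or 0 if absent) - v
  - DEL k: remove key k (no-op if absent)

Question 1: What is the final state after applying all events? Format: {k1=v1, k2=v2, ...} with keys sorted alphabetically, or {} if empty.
Answer: {p=-5, q=-1, r=18}

Derivation:
  after event 1 (t=7: DEC q by 9): {q=-9}
  after event 2 (t=9: INC q by 6): {q=-3}
  after event 3 (t=16: DEC p by 6): {p=-6, q=-3}
  after event 4 (t=18: DEL p): {q=-3}
  after event 5 (t=24: INC q by 3): {q=0}
  after event 6 (t=30: INC q by 14): {q=14}
  after event 7 (t=39: DEC q by 15): {q=-1}
  after event 8 (t=42: DEL p): {q=-1}
  after event 9 (t=48: INC r by 7): {q=-1, r=7}
  after event 10 (t=52: INC r by 7): {q=-1, r=14}
  after event 11 (t=60: DEC p by 5): {p=-5, q=-1, r=14}
  after event 12 (t=62: INC r by 4): {p=-5, q=-1, r=18}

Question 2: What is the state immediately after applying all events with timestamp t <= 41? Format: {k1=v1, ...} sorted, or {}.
Apply events with t <= 41 (7 events):
  after event 1 (t=7: DEC q by 9): {q=-9}
  after event 2 (t=9: INC q by 6): {q=-3}
  after event 3 (t=16: DEC p by 6): {p=-6, q=-3}
  after event 4 (t=18: DEL p): {q=-3}
  after event 5 (t=24: INC q by 3): {q=0}
  after event 6 (t=30: INC q by 14): {q=14}
  after event 7 (t=39: DEC q by 15): {q=-1}

Answer: {q=-1}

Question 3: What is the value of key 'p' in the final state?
Track key 'p' through all 12 events:
  event 1 (t=7: DEC q by 9): p unchanged
  event 2 (t=9: INC q by 6): p unchanged
  event 3 (t=16: DEC p by 6): p (absent) -> -6
  event 4 (t=18: DEL p): p -6 -> (absent)
  event 5 (t=24: INC q by 3): p unchanged
  event 6 (t=30: INC q by 14): p unchanged
  event 7 (t=39: DEC q by 15): p unchanged
  event 8 (t=42: DEL p): p (absent) -> (absent)
  event 9 (t=48: INC r by 7): p unchanged
  event 10 (t=52: INC r by 7): p unchanged
  event 11 (t=60: DEC p by 5): p (absent) -> -5
  event 12 (t=62: INC r by 4): p unchanged
Final: p = -5

Answer: -5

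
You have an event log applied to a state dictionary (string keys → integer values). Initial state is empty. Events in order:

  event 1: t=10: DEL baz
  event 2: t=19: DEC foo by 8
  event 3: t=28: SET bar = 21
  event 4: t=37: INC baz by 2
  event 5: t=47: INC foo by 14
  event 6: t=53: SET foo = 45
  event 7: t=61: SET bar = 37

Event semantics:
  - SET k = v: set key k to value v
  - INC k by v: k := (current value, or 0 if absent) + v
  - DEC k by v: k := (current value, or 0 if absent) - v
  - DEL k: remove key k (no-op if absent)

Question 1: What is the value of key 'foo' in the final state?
Answer: 45

Derivation:
Track key 'foo' through all 7 events:
  event 1 (t=10: DEL baz): foo unchanged
  event 2 (t=19: DEC foo by 8): foo (absent) -> -8
  event 3 (t=28: SET bar = 21): foo unchanged
  event 4 (t=37: INC baz by 2): foo unchanged
  event 5 (t=47: INC foo by 14): foo -8 -> 6
  event 6 (t=53: SET foo = 45): foo 6 -> 45
  event 7 (t=61: SET bar = 37): foo unchanged
Final: foo = 45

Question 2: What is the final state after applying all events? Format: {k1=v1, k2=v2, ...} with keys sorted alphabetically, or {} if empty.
Answer: {bar=37, baz=2, foo=45}

Derivation:
  after event 1 (t=10: DEL baz): {}
  after event 2 (t=19: DEC foo by 8): {foo=-8}
  after event 3 (t=28: SET bar = 21): {bar=21, foo=-8}
  after event 4 (t=37: INC baz by 2): {bar=21, baz=2, foo=-8}
  after event 5 (t=47: INC foo by 14): {bar=21, baz=2, foo=6}
  after event 6 (t=53: SET foo = 45): {bar=21, baz=2, foo=45}
  after event 7 (t=61: SET bar = 37): {bar=37, baz=2, foo=45}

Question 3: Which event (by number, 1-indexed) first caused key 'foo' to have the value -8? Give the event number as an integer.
Answer: 2

Derivation:
Looking for first event where foo becomes -8:
  event 2: foo (absent) -> -8  <-- first match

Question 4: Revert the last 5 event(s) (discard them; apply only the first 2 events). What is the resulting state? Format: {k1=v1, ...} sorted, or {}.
Keep first 2 events (discard last 5):
  after event 1 (t=10: DEL baz): {}
  after event 2 (t=19: DEC foo by 8): {foo=-8}

Answer: {foo=-8}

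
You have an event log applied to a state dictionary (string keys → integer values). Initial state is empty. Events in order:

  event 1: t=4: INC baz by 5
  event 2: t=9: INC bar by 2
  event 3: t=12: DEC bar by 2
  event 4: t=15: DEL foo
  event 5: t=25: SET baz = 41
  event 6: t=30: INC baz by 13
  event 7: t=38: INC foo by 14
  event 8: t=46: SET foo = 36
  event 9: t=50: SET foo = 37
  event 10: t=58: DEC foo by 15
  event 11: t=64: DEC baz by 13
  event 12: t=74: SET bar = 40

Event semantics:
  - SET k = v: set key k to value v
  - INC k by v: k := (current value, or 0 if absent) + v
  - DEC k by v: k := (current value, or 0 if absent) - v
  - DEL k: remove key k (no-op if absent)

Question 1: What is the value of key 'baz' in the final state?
Track key 'baz' through all 12 events:
  event 1 (t=4: INC baz by 5): baz (absent) -> 5
  event 2 (t=9: INC bar by 2): baz unchanged
  event 3 (t=12: DEC bar by 2): baz unchanged
  event 4 (t=15: DEL foo): baz unchanged
  event 5 (t=25: SET baz = 41): baz 5 -> 41
  event 6 (t=30: INC baz by 13): baz 41 -> 54
  event 7 (t=38: INC foo by 14): baz unchanged
  event 8 (t=46: SET foo = 36): baz unchanged
  event 9 (t=50: SET foo = 37): baz unchanged
  event 10 (t=58: DEC foo by 15): baz unchanged
  event 11 (t=64: DEC baz by 13): baz 54 -> 41
  event 12 (t=74: SET bar = 40): baz unchanged
Final: baz = 41

Answer: 41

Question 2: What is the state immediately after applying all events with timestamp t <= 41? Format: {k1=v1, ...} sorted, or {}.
Answer: {bar=0, baz=54, foo=14}

Derivation:
Apply events with t <= 41 (7 events):
  after event 1 (t=4: INC baz by 5): {baz=5}
  after event 2 (t=9: INC bar by 2): {bar=2, baz=5}
  after event 3 (t=12: DEC bar by 2): {bar=0, baz=5}
  after event 4 (t=15: DEL foo): {bar=0, baz=5}
  after event 5 (t=25: SET baz = 41): {bar=0, baz=41}
  after event 6 (t=30: INC baz by 13): {bar=0, baz=54}
  after event 7 (t=38: INC foo by 14): {bar=0, baz=54, foo=14}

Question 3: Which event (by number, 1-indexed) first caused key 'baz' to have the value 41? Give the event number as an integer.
Looking for first event where baz becomes 41:
  event 1: baz = 5
  event 2: baz = 5
  event 3: baz = 5
  event 4: baz = 5
  event 5: baz 5 -> 41  <-- first match

Answer: 5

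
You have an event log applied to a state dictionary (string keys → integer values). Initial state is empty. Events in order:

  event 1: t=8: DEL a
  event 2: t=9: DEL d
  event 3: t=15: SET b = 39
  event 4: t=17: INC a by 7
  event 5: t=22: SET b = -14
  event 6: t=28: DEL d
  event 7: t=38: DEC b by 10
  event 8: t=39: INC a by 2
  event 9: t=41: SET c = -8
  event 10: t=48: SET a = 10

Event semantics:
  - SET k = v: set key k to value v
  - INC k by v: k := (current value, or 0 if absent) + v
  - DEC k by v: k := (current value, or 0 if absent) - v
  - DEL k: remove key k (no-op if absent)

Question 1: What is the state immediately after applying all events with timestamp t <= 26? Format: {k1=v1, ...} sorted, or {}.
Answer: {a=7, b=-14}

Derivation:
Apply events with t <= 26 (5 events):
  after event 1 (t=8: DEL a): {}
  after event 2 (t=9: DEL d): {}
  after event 3 (t=15: SET b = 39): {b=39}
  after event 4 (t=17: INC a by 7): {a=7, b=39}
  after event 5 (t=22: SET b = -14): {a=7, b=-14}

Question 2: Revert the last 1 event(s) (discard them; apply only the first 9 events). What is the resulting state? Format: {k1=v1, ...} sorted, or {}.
Answer: {a=9, b=-24, c=-8}

Derivation:
Keep first 9 events (discard last 1):
  after event 1 (t=8: DEL a): {}
  after event 2 (t=9: DEL d): {}
  after event 3 (t=15: SET b = 39): {b=39}
  after event 4 (t=17: INC a by 7): {a=7, b=39}
  after event 5 (t=22: SET b = -14): {a=7, b=-14}
  after event 6 (t=28: DEL d): {a=7, b=-14}
  after event 7 (t=38: DEC b by 10): {a=7, b=-24}
  after event 8 (t=39: INC a by 2): {a=9, b=-24}
  after event 9 (t=41: SET c = -8): {a=9, b=-24, c=-8}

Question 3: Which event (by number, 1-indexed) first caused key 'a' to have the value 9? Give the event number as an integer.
Looking for first event where a becomes 9:
  event 4: a = 7
  event 5: a = 7
  event 6: a = 7
  event 7: a = 7
  event 8: a 7 -> 9  <-- first match

Answer: 8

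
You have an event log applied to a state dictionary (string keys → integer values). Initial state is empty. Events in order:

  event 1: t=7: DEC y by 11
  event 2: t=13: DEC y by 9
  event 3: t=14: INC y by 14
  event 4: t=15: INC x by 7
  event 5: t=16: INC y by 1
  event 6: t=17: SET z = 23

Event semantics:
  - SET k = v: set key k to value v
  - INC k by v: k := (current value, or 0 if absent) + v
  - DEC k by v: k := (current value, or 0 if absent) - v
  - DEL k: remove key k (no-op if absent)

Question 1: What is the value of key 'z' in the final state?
Answer: 23

Derivation:
Track key 'z' through all 6 events:
  event 1 (t=7: DEC y by 11): z unchanged
  event 2 (t=13: DEC y by 9): z unchanged
  event 3 (t=14: INC y by 14): z unchanged
  event 4 (t=15: INC x by 7): z unchanged
  event 5 (t=16: INC y by 1): z unchanged
  event 6 (t=17: SET z = 23): z (absent) -> 23
Final: z = 23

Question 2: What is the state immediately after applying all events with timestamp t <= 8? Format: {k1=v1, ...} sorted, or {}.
Answer: {y=-11}

Derivation:
Apply events with t <= 8 (1 events):
  after event 1 (t=7: DEC y by 11): {y=-11}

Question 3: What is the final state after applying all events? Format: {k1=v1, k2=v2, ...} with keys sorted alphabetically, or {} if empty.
Answer: {x=7, y=-5, z=23}

Derivation:
  after event 1 (t=7: DEC y by 11): {y=-11}
  after event 2 (t=13: DEC y by 9): {y=-20}
  after event 3 (t=14: INC y by 14): {y=-6}
  after event 4 (t=15: INC x by 7): {x=7, y=-6}
  after event 5 (t=16: INC y by 1): {x=7, y=-5}
  after event 6 (t=17: SET z = 23): {x=7, y=-5, z=23}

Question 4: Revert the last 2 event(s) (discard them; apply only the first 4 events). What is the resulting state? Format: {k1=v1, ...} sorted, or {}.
Keep first 4 events (discard last 2):
  after event 1 (t=7: DEC y by 11): {y=-11}
  after event 2 (t=13: DEC y by 9): {y=-20}
  after event 3 (t=14: INC y by 14): {y=-6}
  after event 4 (t=15: INC x by 7): {x=7, y=-6}

Answer: {x=7, y=-6}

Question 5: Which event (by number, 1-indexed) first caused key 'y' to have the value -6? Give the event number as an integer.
Answer: 3

Derivation:
Looking for first event where y becomes -6:
  event 1: y = -11
  event 2: y = -20
  event 3: y -20 -> -6  <-- first match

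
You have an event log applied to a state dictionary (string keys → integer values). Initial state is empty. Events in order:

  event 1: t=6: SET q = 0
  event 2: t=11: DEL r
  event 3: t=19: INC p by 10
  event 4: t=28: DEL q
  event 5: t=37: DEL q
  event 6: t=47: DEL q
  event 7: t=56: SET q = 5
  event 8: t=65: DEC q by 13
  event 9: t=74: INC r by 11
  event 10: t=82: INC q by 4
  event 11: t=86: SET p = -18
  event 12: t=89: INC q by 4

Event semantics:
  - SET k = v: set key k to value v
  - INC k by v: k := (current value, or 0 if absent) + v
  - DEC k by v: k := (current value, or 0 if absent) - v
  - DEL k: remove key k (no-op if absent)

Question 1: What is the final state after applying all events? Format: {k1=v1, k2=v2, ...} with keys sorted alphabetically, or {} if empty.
Answer: {p=-18, q=0, r=11}

Derivation:
  after event 1 (t=6: SET q = 0): {q=0}
  after event 2 (t=11: DEL r): {q=0}
  after event 3 (t=19: INC p by 10): {p=10, q=0}
  after event 4 (t=28: DEL q): {p=10}
  after event 5 (t=37: DEL q): {p=10}
  after event 6 (t=47: DEL q): {p=10}
  after event 7 (t=56: SET q = 5): {p=10, q=5}
  after event 8 (t=65: DEC q by 13): {p=10, q=-8}
  after event 9 (t=74: INC r by 11): {p=10, q=-8, r=11}
  after event 10 (t=82: INC q by 4): {p=10, q=-4, r=11}
  after event 11 (t=86: SET p = -18): {p=-18, q=-4, r=11}
  after event 12 (t=89: INC q by 4): {p=-18, q=0, r=11}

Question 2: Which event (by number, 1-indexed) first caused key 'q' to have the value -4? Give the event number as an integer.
Answer: 10

Derivation:
Looking for first event where q becomes -4:
  event 1: q = 0
  event 2: q = 0
  event 3: q = 0
  event 4: q = (absent)
  event 7: q = 5
  event 8: q = -8
  event 9: q = -8
  event 10: q -8 -> -4  <-- first match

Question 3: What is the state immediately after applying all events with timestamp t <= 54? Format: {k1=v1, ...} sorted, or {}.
Apply events with t <= 54 (6 events):
  after event 1 (t=6: SET q = 0): {q=0}
  after event 2 (t=11: DEL r): {q=0}
  after event 3 (t=19: INC p by 10): {p=10, q=0}
  after event 4 (t=28: DEL q): {p=10}
  after event 5 (t=37: DEL q): {p=10}
  after event 6 (t=47: DEL q): {p=10}

Answer: {p=10}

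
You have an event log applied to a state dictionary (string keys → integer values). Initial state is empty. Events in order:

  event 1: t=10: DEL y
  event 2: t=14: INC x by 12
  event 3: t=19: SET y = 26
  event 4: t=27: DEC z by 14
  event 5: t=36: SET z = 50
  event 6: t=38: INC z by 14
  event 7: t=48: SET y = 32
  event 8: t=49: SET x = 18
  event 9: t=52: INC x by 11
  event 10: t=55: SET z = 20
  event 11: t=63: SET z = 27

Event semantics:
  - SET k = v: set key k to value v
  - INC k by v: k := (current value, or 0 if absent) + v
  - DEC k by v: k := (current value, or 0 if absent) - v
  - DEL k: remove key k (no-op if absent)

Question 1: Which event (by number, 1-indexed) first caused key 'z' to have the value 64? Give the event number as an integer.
Answer: 6

Derivation:
Looking for first event where z becomes 64:
  event 4: z = -14
  event 5: z = 50
  event 6: z 50 -> 64  <-- first match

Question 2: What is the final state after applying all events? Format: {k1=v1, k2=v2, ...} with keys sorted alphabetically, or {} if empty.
  after event 1 (t=10: DEL y): {}
  after event 2 (t=14: INC x by 12): {x=12}
  after event 3 (t=19: SET y = 26): {x=12, y=26}
  after event 4 (t=27: DEC z by 14): {x=12, y=26, z=-14}
  after event 5 (t=36: SET z = 50): {x=12, y=26, z=50}
  after event 6 (t=38: INC z by 14): {x=12, y=26, z=64}
  after event 7 (t=48: SET y = 32): {x=12, y=32, z=64}
  after event 8 (t=49: SET x = 18): {x=18, y=32, z=64}
  after event 9 (t=52: INC x by 11): {x=29, y=32, z=64}
  after event 10 (t=55: SET z = 20): {x=29, y=32, z=20}
  after event 11 (t=63: SET z = 27): {x=29, y=32, z=27}

Answer: {x=29, y=32, z=27}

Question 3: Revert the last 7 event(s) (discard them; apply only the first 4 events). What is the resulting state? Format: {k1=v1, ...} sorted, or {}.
Answer: {x=12, y=26, z=-14}

Derivation:
Keep first 4 events (discard last 7):
  after event 1 (t=10: DEL y): {}
  after event 2 (t=14: INC x by 12): {x=12}
  after event 3 (t=19: SET y = 26): {x=12, y=26}
  after event 4 (t=27: DEC z by 14): {x=12, y=26, z=-14}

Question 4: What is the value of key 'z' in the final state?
Answer: 27

Derivation:
Track key 'z' through all 11 events:
  event 1 (t=10: DEL y): z unchanged
  event 2 (t=14: INC x by 12): z unchanged
  event 3 (t=19: SET y = 26): z unchanged
  event 4 (t=27: DEC z by 14): z (absent) -> -14
  event 5 (t=36: SET z = 50): z -14 -> 50
  event 6 (t=38: INC z by 14): z 50 -> 64
  event 7 (t=48: SET y = 32): z unchanged
  event 8 (t=49: SET x = 18): z unchanged
  event 9 (t=52: INC x by 11): z unchanged
  event 10 (t=55: SET z = 20): z 64 -> 20
  event 11 (t=63: SET z = 27): z 20 -> 27
Final: z = 27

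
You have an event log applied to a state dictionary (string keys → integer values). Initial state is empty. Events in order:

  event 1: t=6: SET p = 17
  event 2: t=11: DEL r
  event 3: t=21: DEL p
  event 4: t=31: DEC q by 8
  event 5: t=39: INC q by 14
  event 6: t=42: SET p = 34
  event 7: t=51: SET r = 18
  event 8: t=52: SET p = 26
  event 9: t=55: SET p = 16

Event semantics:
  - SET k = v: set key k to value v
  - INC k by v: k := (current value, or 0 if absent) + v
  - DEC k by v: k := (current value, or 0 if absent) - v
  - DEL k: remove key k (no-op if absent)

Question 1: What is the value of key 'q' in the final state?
Answer: 6

Derivation:
Track key 'q' through all 9 events:
  event 1 (t=6: SET p = 17): q unchanged
  event 2 (t=11: DEL r): q unchanged
  event 3 (t=21: DEL p): q unchanged
  event 4 (t=31: DEC q by 8): q (absent) -> -8
  event 5 (t=39: INC q by 14): q -8 -> 6
  event 6 (t=42: SET p = 34): q unchanged
  event 7 (t=51: SET r = 18): q unchanged
  event 8 (t=52: SET p = 26): q unchanged
  event 9 (t=55: SET p = 16): q unchanged
Final: q = 6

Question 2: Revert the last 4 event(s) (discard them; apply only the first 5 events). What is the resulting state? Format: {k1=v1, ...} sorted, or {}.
Answer: {q=6}

Derivation:
Keep first 5 events (discard last 4):
  after event 1 (t=6: SET p = 17): {p=17}
  after event 2 (t=11: DEL r): {p=17}
  after event 3 (t=21: DEL p): {}
  after event 4 (t=31: DEC q by 8): {q=-8}
  after event 5 (t=39: INC q by 14): {q=6}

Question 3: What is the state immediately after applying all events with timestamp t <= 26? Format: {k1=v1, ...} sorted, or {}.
Apply events with t <= 26 (3 events):
  after event 1 (t=6: SET p = 17): {p=17}
  after event 2 (t=11: DEL r): {p=17}
  after event 3 (t=21: DEL p): {}

Answer: {}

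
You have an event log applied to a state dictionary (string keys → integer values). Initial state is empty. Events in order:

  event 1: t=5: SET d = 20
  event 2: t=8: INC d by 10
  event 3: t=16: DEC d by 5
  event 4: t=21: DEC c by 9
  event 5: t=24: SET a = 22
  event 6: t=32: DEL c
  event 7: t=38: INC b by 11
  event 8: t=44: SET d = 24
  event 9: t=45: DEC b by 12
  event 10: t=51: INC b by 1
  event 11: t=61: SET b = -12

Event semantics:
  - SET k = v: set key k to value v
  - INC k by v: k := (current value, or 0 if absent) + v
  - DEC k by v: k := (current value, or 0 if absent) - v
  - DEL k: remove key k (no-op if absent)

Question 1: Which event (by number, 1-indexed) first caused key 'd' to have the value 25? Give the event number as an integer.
Answer: 3

Derivation:
Looking for first event where d becomes 25:
  event 1: d = 20
  event 2: d = 30
  event 3: d 30 -> 25  <-- first match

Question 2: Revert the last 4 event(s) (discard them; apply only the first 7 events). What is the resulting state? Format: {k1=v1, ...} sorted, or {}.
Answer: {a=22, b=11, d=25}

Derivation:
Keep first 7 events (discard last 4):
  after event 1 (t=5: SET d = 20): {d=20}
  after event 2 (t=8: INC d by 10): {d=30}
  after event 3 (t=16: DEC d by 5): {d=25}
  after event 4 (t=21: DEC c by 9): {c=-9, d=25}
  after event 5 (t=24: SET a = 22): {a=22, c=-9, d=25}
  after event 6 (t=32: DEL c): {a=22, d=25}
  after event 7 (t=38: INC b by 11): {a=22, b=11, d=25}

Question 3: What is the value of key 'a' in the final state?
Track key 'a' through all 11 events:
  event 1 (t=5: SET d = 20): a unchanged
  event 2 (t=8: INC d by 10): a unchanged
  event 3 (t=16: DEC d by 5): a unchanged
  event 4 (t=21: DEC c by 9): a unchanged
  event 5 (t=24: SET a = 22): a (absent) -> 22
  event 6 (t=32: DEL c): a unchanged
  event 7 (t=38: INC b by 11): a unchanged
  event 8 (t=44: SET d = 24): a unchanged
  event 9 (t=45: DEC b by 12): a unchanged
  event 10 (t=51: INC b by 1): a unchanged
  event 11 (t=61: SET b = -12): a unchanged
Final: a = 22

Answer: 22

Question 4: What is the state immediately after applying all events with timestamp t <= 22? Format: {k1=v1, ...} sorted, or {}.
Answer: {c=-9, d=25}

Derivation:
Apply events with t <= 22 (4 events):
  after event 1 (t=5: SET d = 20): {d=20}
  after event 2 (t=8: INC d by 10): {d=30}
  after event 3 (t=16: DEC d by 5): {d=25}
  after event 4 (t=21: DEC c by 9): {c=-9, d=25}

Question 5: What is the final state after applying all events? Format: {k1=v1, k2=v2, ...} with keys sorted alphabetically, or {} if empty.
Answer: {a=22, b=-12, d=24}

Derivation:
  after event 1 (t=5: SET d = 20): {d=20}
  after event 2 (t=8: INC d by 10): {d=30}
  after event 3 (t=16: DEC d by 5): {d=25}
  after event 4 (t=21: DEC c by 9): {c=-9, d=25}
  after event 5 (t=24: SET a = 22): {a=22, c=-9, d=25}
  after event 6 (t=32: DEL c): {a=22, d=25}
  after event 7 (t=38: INC b by 11): {a=22, b=11, d=25}
  after event 8 (t=44: SET d = 24): {a=22, b=11, d=24}
  after event 9 (t=45: DEC b by 12): {a=22, b=-1, d=24}
  after event 10 (t=51: INC b by 1): {a=22, b=0, d=24}
  after event 11 (t=61: SET b = -12): {a=22, b=-12, d=24}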